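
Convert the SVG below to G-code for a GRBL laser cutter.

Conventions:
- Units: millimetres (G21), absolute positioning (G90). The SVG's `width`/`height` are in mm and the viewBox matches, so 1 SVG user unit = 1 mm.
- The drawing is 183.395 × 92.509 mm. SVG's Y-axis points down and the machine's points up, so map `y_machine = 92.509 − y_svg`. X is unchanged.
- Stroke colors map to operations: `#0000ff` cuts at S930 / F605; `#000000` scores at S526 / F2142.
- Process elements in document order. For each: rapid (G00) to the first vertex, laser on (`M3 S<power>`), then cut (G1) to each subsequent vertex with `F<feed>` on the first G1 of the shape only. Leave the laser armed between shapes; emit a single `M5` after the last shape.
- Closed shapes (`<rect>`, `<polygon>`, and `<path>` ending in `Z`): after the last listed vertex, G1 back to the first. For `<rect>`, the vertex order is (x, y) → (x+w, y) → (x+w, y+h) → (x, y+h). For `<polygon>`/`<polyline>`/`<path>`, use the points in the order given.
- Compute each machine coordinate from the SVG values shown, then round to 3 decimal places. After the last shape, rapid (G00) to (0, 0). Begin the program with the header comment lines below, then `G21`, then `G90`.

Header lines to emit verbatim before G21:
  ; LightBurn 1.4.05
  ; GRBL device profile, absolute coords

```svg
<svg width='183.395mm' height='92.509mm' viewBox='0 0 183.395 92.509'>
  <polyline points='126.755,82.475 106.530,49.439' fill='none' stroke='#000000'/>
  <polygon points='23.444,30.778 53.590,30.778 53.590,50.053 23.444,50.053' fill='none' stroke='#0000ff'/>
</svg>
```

; LightBurn 1.4.05
; GRBL device profile, absolute coords
G21
G90
G00 X126.755 Y10.034
M3 S526
G1 X106.530 Y43.070 F2142
G00 X23.444 Y61.731
M3 S930
G1 X53.590 Y61.731 F605
G1 X53.590 Y42.456
G1 X23.444 Y42.456
G1 X23.444 Y61.731
M5
G00 X0.000 Y0.000

Since the viewBox matches the mm dimensions, user units are millimetres directly. The only transform is the Y-flip y_m = 92.509 − y_svg.

Shape 1 is a line segment drawn with `<polyline>`. Its stroke #000000 means score at S526, F2142. After flipping Y the toolpath is (126.755,10.034) → (106.530,43.070).

Shape 2 is a rectangle drawn with `<polygon>`. Its stroke #0000ff means cut at S930, F605. After flipping Y the toolpath is (23.444,61.731) → (53.590,61.731) → (53.590,42.456) → (23.444,42.456) → (23.444,61.731), returning to the start.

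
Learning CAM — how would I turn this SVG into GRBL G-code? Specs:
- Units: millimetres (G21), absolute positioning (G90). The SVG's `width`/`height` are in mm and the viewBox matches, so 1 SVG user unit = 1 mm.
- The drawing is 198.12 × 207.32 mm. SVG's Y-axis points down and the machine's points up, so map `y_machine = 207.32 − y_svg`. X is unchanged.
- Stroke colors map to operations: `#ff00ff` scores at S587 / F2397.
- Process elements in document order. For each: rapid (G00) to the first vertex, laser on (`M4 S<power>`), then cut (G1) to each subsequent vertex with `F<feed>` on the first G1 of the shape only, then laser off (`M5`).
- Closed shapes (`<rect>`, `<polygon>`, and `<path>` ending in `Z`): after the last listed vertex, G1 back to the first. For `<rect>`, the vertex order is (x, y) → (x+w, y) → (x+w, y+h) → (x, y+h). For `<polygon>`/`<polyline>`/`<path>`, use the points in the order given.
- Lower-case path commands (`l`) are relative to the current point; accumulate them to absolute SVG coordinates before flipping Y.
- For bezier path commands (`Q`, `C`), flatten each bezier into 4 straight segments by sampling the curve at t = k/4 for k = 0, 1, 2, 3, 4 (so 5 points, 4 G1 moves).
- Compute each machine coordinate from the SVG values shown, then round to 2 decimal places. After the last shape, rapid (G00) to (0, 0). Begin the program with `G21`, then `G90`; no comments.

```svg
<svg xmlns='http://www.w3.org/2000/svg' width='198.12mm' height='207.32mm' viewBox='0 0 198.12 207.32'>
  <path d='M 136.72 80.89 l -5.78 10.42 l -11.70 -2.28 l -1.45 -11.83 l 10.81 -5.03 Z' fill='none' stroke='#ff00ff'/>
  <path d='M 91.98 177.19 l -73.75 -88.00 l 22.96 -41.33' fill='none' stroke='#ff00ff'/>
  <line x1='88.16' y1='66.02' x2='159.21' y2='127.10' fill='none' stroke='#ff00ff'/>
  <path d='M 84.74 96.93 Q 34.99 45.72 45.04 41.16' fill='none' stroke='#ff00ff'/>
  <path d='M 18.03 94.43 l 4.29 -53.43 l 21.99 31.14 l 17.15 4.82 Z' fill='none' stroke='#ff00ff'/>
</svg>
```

1 u = 1 mm; y_m = 207.32 − y.

[1] `<path>` regular polygon, #ff00ff→score S587 F2397: (136.72,126.43) → (130.94,116.01) → (119.24,118.29) → (117.79,130.12) → (128.60,135.15) → (136.72,126.43) (closed)

[2] `<path>` open polyline, #ff00ff→score S587 F2397: (91.98,30.13) → (18.23,118.13) → (41.19,159.46)

[3] `<line>` line segment, #ff00ff→score S587 F2397: (88.16,141.30) → (159.21,80.22)

[4] `<path>` quadratic bezier, #ff00ff→score S587 F2397: (84.74,110.39) → (63.60,133.08) → (49.94,149.94) → (43.75,160.96) → (45.04,166.16)

[5] `<path>` closed polygon, #ff00ff→score S587 F2397: (18.03,112.89) → (22.32,166.32) → (44.31,135.18) → (61.46,130.36) → (18.03,112.89) (closed)

G21
G90
G00 X136.72 Y126.43
M4 S587
G1 X130.94 Y116.01 F2397
G1 X119.24 Y118.29
G1 X117.79 Y130.12
G1 X128.60 Y135.15
G1 X136.72 Y126.43
M5
G00 X91.98 Y30.13
M4 S587
G1 X18.23 Y118.13 F2397
G1 X41.19 Y159.46
M5
G00 X88.16 Y141.30
M4 S587
G1 X159.21 Y80.22 F2397
M5
G00 X84.74 Y110.39
M4 S587
G1 X63.60 Y133.08 F2397
G1 X49.94 Y149.94
G1 X43.75 Y160.96
G1 X45.04 Y166.16
M5
G00 X18.03 Y112.89
M4 S587
G1 X22.32 Y166.32 F2397
G1 X44.31 Y135.18
G1 X61.46 Y130.36
G1 X18.03 Y112.89
M5
G00 X0.00 Y0.00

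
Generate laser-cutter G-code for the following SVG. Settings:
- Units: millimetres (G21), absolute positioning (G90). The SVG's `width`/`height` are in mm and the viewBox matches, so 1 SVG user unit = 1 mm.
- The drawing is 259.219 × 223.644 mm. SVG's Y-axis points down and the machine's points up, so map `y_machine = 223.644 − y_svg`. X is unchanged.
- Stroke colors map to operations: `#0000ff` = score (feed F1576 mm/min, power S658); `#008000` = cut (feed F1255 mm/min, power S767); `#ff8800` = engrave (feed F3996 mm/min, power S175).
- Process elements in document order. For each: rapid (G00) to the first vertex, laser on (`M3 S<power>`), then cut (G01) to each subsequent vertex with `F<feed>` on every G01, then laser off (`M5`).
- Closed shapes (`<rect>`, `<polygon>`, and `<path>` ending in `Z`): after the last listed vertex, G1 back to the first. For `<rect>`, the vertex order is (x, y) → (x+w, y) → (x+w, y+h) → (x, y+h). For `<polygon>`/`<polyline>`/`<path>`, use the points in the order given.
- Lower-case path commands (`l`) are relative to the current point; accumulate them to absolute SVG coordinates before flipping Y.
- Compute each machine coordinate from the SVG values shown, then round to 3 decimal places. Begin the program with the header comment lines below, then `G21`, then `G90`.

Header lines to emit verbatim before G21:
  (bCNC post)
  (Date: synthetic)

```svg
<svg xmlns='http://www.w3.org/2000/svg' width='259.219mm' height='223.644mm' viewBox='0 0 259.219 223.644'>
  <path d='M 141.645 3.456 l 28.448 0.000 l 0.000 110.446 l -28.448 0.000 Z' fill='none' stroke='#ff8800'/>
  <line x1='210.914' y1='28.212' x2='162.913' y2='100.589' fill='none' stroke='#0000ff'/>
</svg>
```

viewBox `0 0 259.219 223.644` with mm width/height → 1 unit = 1 mm. Flip: y_m = 223.644 − y_svg.

**Shape 1** — `<path>` rectangle, stroke `#ff8800` → engrave (S175, F3996). Machine vertices: (141.645,220.188) → (170.093,220.188) → (170.093,109.742) → (141.645,109.742) → (141.645,220.188). Closed: final G1 returns to the first vertex.

**Shape 2** — `<line>` line segment, stroke `#0000ff` → score (S658, F1576). Machine vertices: (210.914,195.432) → (162.913,123.055). Open path.

(bCNC post)
(Date: synthetic)
G21
G90
G00 X141.645 Y220.188
M3 S175
G01 X170.093 Y220.188 F3996
G01 X170.093 Y109.742 F3996
G01 X141.645 Y109.742 F3996
G01 X141.645 Y220.188 F3996
M5
G00 X210.914 Y195.432
M3 S658
G01 X162.913 Y123.055 F1576
M5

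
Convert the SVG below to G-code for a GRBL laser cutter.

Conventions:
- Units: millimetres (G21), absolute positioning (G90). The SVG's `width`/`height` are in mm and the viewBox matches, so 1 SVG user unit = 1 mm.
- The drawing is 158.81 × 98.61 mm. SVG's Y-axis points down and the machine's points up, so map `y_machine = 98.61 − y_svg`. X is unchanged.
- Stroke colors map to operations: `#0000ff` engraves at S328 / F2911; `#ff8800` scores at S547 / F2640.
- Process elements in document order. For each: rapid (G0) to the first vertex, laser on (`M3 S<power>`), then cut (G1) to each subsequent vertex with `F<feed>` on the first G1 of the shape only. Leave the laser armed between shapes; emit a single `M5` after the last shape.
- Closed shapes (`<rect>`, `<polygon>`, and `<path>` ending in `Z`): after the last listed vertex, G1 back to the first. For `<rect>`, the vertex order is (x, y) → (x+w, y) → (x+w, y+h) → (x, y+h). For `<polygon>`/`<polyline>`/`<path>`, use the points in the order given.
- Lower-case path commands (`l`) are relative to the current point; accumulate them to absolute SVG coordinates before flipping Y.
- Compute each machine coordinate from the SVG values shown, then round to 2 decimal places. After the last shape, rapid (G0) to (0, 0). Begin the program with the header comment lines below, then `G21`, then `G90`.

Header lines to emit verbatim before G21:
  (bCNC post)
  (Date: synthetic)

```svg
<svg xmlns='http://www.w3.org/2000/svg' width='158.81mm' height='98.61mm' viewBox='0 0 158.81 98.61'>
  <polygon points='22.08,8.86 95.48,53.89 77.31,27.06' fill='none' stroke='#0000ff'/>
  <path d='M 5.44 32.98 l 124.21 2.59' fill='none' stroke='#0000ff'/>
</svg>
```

viewBox `0 0 158.81 98.61` with mm width/height → 1 unit = 1 mm. Flip: y_m = 98.61 − y_svg.

**Shape 1** — `<polygon>` closed polygon, stroke `#0000ff` → engrave (S328, F2911). Machine vertices: (22.08,89.75) → (95.48,44.72) → (77.31,71.55) → (22.08,89.75). Closed: final G1 returns to the first vertex.

**Shape 2** — `<path>` line segment, stroke `#0000ff` → engrave (S328, F2911). Machine vertices: (5.44,65.63) → (129.65,63.04). Open path.

(bCNC post)
(Date: synthetic)
G21
G90
G0 X22.08 Y89.75
M3 S328
G1 X95.48 Y44.72 F2911
G1 X77.31 Y71.55
G1 X22.08 Y89.75
G0 X5.44 Y65.63
M3 S328
G1 X129.65 Y63.04 F2911
M5
G0 X0.00 Y0.00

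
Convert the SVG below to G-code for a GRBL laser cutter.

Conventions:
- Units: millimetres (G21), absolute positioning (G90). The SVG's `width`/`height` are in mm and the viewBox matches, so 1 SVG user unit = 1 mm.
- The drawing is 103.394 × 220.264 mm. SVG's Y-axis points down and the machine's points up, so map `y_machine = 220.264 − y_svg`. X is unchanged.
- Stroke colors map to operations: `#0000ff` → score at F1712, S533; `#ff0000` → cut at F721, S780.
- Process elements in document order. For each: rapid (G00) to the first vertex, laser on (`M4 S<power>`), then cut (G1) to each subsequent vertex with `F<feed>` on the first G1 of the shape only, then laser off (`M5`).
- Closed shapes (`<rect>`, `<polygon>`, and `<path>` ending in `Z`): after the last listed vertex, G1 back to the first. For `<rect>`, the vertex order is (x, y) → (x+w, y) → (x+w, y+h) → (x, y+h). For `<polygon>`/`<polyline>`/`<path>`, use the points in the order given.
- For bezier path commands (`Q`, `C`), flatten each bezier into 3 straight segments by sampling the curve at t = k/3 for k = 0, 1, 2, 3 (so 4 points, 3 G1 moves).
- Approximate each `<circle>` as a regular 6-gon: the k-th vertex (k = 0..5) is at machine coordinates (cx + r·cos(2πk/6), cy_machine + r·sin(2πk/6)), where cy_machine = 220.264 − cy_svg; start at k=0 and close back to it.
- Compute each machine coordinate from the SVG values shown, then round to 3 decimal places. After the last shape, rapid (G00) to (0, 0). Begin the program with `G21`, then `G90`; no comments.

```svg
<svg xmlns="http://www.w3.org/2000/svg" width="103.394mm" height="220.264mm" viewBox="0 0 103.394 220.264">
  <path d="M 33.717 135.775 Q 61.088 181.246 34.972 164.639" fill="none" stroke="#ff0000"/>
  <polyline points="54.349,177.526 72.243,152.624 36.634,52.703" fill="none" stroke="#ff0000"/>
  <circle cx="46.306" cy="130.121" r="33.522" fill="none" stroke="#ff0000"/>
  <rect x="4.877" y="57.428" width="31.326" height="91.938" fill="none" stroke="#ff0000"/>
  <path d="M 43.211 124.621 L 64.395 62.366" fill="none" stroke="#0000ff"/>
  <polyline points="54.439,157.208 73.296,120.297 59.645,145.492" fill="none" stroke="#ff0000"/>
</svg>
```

G21
G90
G00 X33.717 Y84.489
M4 S780
G1 X46.021 Y61.073 F721
G1 X46.440 Y51.451
G1 X34.972 Y55.625
M5
G00 X54.349 Y42.738
M4 S780
G1 X72.243 Y67.640 F721
G1 X36.634 Y167.561
M5
G00 X79.828 Y90.143
M4 S780
G1 X63.067 Y119.174 F721
G1 X29.545 Y119.174
G1 X12.784 Y90.143
G1 X29.545 Y61.112
G1 X63.067 Y61.112
G1 X79.828 Y90.143
M5
G00 X4.877 Y162.836
M4 S780
G1 X36.203 Y162.836 F721
G1 X36.203 Y70.898
G1 X4.877 Y70.898
G1 X4.877 Y162.836
M5
G00 X43.211 Y95.643
M4 S533
G1 X64.395 Y157.898 F1712
M5
G00 X54.439 Y63.056
M4 S780
G1 X73.296 Y99.967 F721
G1 X59.645 Y74.772
M5
G00 X0.000 Y0.000

Since the viewBox matches the mm dimensions, user units are millimetres directly. The only transform is the Y-flip y_m = 220.264 − y_svg.

Shape 1 is a quadratic bezier drawn with `<path>`. Its stroke #ff0000 means cut at S780, F721. After flipping Y the toolpath is (33.717,84.489) → (46.021,61.073) → (46.440,51.451) → (34.972,55.625).

Shape 2 is a open polyline drawn with `<polyline>`. Its stroke #ff0000 means cut at S780, F721. After flipping Y the toolpath is (54.349,42.738) → (72.243,67.640) → (36.634,167.561).

Shape 3 is a circle drawn with `<circle>`. Its stroke #ff0000 means cut at S780, F721. After flipping Y the toolpath is (79.828,90.143) → (63.067,119.174) → (29.545,119.174) → (12.784,90.143) → (29.545,61.112) → (63.067,61.112) → (79.828,90.143), returning to the start.

Shape 4 is a rectangle drawn with `<rect>`. Its stroke #ff0000 means cut at S780, F721. After flipping Y the toolpath is (4.877,162.836) → (36.203,162.836) → (36.203,70.898) → (4.877,70.898) → (4.877,162.836), returning to the start.

Shape 5 is a line segment drawn with `<path>`. Its stroke #0000ff means score at S533, F1712. After flipping Y the toolpath is (43.211,95.643) → (64.395,157.898).

Shape 6 is a open polyline drawn with `<polyline>`. Its stroke #ff0000 means cut at S780, F721. After flipping Y the toolpath is (54.439,63.056) → (73.296,99.967) → (59.645,74.772).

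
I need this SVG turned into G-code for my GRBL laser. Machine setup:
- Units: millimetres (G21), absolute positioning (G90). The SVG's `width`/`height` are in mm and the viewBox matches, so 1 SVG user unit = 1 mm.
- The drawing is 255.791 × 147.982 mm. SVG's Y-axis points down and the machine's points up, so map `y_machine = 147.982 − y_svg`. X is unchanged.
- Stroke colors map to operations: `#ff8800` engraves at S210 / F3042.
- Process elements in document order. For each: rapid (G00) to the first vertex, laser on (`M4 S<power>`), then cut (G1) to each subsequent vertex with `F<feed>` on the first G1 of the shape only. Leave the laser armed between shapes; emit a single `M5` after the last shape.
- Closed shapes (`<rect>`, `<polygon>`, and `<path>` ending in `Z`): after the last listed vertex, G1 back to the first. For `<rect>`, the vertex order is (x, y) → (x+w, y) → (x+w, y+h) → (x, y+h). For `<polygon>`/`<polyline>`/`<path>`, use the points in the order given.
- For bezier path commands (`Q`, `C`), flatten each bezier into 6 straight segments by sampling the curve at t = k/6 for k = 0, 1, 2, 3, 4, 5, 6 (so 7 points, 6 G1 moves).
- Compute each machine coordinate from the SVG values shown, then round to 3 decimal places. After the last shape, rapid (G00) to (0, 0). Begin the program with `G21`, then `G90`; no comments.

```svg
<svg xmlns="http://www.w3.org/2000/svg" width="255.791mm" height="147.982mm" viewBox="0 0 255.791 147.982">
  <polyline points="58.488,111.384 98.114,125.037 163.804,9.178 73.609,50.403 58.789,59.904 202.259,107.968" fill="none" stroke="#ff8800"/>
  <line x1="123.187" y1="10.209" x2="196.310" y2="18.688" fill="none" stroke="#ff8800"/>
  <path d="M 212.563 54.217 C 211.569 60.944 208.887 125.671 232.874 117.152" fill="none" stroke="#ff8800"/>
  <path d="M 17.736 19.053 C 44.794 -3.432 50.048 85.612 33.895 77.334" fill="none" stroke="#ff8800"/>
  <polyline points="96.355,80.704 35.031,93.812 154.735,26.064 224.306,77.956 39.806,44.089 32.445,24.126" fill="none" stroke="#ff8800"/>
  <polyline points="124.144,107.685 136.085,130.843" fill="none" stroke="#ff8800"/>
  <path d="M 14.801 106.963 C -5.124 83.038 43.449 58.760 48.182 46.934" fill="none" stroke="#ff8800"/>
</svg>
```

1 u = 1 mm; y_m = 147.982 − y.

[1] `<polyline>` open polyline, #ff8800→engrave S210 F3042: (58.488,36.598) → (98.114,22.945) → (163.804,138.804) → (73.609,97.579) → (58.789,88.078) → (202.259,40.014)

[2] `<line>` line segment, #ff8800→engrave S210 F3042: (123.187,137.773) → (196.310,129.294)

[3] `<path>` cubic bezier, #ff8800→engrave S210 F3042: (212.563,93.765) → (212.057,86.176) → (212.057,72.566) → (213.351,56.580) → (216.726,41.865) → (222.972,32.067) → (232.874,30.830)

[4] `<path>` cubic bezier, #ff8800→engrave S210 F3042: (17.736,128.929) → (29.450,131.844) → (37.541,121.973) → (42.020,105.116) → (42.898,87.075) → (40.186,73.652) → (33.895,70.648)

[5] `<polyline>` open polyline, #ff8800→engrave S210 F3042: (96.355,67.278) → (35.031,54.170) → (154.735,121.918) → (224.306,70.026) → (39.806,103.893) → (32.445,123.856)

[6] `<polyline>` line segment, #ff8800→engrave S210 F3042: (124.144,40.297) → (136.085,17.139)

[7] `<path>` cubic bezier, #ff8800→engrave S210 F3042: (14.801,41.019) → (10.027,52.952) → (13.548,64.587) → (22.245,75.571) → (32.996,85.546) → (42.682,94.157) → (48.182,101.048)

G21
G90
G00 X58.488 Y36.598
M4 S210
G1 X98.114 Y22.945 F3042
G1 X163.804 Y138.804
G1 X73.609 Y97.579
G1 X58.789 Y88.078
G1 X202.259 Y40.014
G00 X123.187 Y137.773
M4 S210
G1 X196.310 Y129.294 F3042
G00 X212.563 Y93.765
M4 S210
G1 X212.057 Y86.176 F3042
G1 X212.057 Y72.566
G1 X213.351 Y56.580
G1 X216.726 Y41.865
G1 X222.972 Y32.067
G1 X232.874 Y30.830
G00 X17.736 Y128.929
M4 S210
G1 X29.450 Y131.844 F3042
G1 X37.541 Y121.973
G1 X42.020 Y105.116
G1 X42.898 Y87.075
G1 X40.186 Y73.652
G1 X33.895 Y70.648
G00 X96.355 Y67.278
M4 S210
G1 X35.031 Y54.170 F3042
G1 X154.735 Y121.918
G1 X224.306 Y70.026
G1 X39.806 Y103.893
G1 X32.445 Y123.856
G00 X124.144 Y40.297
M4 S210
G1 X136.085 Y17.139 F3042
G00 X14.801 Y41.019
M4 S210
G1 X10.027 Y52.952 F3042
G1 X13.548 Y64.587
G1 X22.245 Y75.571
G1 X32.996 Y85.546
G1 X42.682 Y94.157
G1 X48.182 Y101.048
M5
G00 X0.000 Y0.000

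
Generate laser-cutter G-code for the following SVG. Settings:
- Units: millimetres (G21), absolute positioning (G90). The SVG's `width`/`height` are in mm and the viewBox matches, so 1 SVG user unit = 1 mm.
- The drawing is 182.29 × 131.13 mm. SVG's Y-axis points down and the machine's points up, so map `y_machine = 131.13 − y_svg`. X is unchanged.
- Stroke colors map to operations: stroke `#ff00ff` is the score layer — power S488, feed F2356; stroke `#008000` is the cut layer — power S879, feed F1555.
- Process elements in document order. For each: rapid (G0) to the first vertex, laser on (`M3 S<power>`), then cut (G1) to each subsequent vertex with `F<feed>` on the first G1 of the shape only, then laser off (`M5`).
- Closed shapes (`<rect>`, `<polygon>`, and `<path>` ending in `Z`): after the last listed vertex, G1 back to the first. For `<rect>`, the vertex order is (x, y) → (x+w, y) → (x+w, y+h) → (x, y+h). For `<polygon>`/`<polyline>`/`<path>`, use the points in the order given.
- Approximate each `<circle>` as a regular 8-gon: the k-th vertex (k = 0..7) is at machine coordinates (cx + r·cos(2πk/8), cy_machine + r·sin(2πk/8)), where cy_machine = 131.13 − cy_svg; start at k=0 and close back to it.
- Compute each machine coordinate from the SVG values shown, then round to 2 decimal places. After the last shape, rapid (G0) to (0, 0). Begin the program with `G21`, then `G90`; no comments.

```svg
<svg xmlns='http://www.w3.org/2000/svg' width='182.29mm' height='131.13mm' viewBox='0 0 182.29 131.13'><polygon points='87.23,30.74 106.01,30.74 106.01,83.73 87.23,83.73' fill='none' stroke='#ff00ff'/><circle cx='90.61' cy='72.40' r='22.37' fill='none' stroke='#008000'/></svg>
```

viewBox `0 0 182.29 131.13` with mm width/height → 1 unit = 1 mm. Flip: y_m = 131.13 − y_svg.

**Shape 1** — `<polygon>` rectangle, stroke `#ff00ff` → score (S488, F2356). Machine vertices: (87.23,100.39) → (106.01,100.39) → (106.01,47.40) → (87.23,47.40) → (87.23,100.39). Closed: final G1 returns to the first vertex.

**Shape 2** — `<circle>` circle, stroke `#008000` → cut (S879, F1555). Machine vertices: (112.98,58.73) → (106.43,74.55) → (90.61,81.10) → (74.79,74.55) → (68.24,58.73) → (74.79,42.91) → (90.61,36.36) → (106.43,42.91) → (112.98,58.73). Closed: final G1 returns to the first vertex.

G21
G90
G0 X87.23 Y100.39
M3 S488
G1 X106.01 Y100.39 F2356
G1 X106.01 Y47.40
G1 X87.23 Y47.40
G1 X87.23 Y100.39
M5
G0 X112.98 Y58.73
M3 S879
G1 X106.43 Y74.55 F1555
G1 X90.61 Y81.10
G1 X74.79 Y74.55
G1 X68.24 Y58.73
G1 X74.79 Y42.91
G1 X90.61 Y36.36
G1 X106.43 Y42.91
G1 X112.98 Y58.73
M5
G0 X0.00 Y0.00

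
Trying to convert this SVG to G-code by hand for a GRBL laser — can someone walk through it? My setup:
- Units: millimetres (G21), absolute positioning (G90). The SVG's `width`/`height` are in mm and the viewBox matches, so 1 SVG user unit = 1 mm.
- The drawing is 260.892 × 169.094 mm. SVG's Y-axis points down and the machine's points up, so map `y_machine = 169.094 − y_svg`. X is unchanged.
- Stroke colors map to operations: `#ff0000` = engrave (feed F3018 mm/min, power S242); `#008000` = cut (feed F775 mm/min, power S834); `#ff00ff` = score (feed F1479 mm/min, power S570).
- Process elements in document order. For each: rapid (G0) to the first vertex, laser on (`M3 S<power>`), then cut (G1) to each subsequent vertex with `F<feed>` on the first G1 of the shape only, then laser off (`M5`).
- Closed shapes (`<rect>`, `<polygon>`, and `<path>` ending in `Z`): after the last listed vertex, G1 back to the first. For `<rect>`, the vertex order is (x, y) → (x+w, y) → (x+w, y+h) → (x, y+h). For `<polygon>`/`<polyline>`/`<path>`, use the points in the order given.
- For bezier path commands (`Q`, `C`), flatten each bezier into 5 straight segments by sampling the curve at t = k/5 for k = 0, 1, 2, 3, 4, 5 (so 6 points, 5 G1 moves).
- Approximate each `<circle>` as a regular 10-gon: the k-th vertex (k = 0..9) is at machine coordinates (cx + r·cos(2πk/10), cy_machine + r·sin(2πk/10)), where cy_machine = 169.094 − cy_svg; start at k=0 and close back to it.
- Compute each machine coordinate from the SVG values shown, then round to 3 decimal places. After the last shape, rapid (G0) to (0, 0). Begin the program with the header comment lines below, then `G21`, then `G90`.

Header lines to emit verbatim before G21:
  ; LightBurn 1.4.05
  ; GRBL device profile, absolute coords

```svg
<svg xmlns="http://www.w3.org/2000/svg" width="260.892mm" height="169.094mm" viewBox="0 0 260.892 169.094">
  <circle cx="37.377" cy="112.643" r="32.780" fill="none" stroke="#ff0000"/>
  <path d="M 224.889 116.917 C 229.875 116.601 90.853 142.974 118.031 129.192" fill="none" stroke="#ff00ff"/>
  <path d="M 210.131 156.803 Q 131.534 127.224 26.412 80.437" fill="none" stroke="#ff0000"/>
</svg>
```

; LightBurn 1.4.05
; GRBL device profile, absolute coords
G21
G90
G0 X70.157 Y56.451
M3 S242
G1 X63.897 Y75.719 F3018
G1 X47.507 Y87.627
G1 X27.247 Y87.627
G1 X10.857 Y75.719
G1 X4.597 Y56.451
G1 X10.857 Y37.183
G1 X27.247 Y25.275
G1 X47.507 Y25.275
G1 X63.897 Y37.183
G1 X70.157 Y56.451
M5
G0 X224.889 Y52.177
M3 S570
G1 X213.081 Y49.699 F1479
G1 X181.602 Y44.023
G1 X145.340 Y38.360
G1 X119.187 Y35.917
G1 X118.031 Y39.902
M5
G0 X210.131 Y12.291
M3 S242
G1 X177.631 Y24.811 F3018
G1 X143.009 Y38.707
G1 X106.266 Y53.981
G1 X67.400 Y70.631
G1 X26.412 Y88.657
M5
G0 X0.000 Y0.000

Since the viewBox matches the mm dimensions, user units are millimetres directly. The only transform is the Y-flip y_m = 169.094 − y_svg.

Shape 1 is a circle drawn with `<circle>`. Its stroke #ff0000 means engrave at S242, F3018. After flipping Y the toolpath is (70.157,56.451) → (63.897,75.719) → (47.507,87.627) → (27.247,87.627) → (10.857,75.719) → (4.597,56.451) → (10.857,37.183) → (27.247,25.275) → (47.507,25.275) → (63.897,37.183) → (70.157,56.451), returning to the start.

Shape 2 is a cubic bezier drawn with `<path>`. Its stroke #ff00ff means score at S570, F1479. After flipping Y the toolpath is (224.889,52.177) → (213.081,49.699) → (181.602,44.023) → (145.340,38.360) → (119.187,35.917) → (118.031,39.902).

Shape 3 is a quadratic bezier drawn with `<path>`. Its stroke #ff0000 means engrave at S242, F3018. After flipping Y the toolpath is (210.131,12.291) → (177.631,24.811) → (143.009,38.707) → (106.266,53.981) → (67.400,70.631) → (26.412,88.657).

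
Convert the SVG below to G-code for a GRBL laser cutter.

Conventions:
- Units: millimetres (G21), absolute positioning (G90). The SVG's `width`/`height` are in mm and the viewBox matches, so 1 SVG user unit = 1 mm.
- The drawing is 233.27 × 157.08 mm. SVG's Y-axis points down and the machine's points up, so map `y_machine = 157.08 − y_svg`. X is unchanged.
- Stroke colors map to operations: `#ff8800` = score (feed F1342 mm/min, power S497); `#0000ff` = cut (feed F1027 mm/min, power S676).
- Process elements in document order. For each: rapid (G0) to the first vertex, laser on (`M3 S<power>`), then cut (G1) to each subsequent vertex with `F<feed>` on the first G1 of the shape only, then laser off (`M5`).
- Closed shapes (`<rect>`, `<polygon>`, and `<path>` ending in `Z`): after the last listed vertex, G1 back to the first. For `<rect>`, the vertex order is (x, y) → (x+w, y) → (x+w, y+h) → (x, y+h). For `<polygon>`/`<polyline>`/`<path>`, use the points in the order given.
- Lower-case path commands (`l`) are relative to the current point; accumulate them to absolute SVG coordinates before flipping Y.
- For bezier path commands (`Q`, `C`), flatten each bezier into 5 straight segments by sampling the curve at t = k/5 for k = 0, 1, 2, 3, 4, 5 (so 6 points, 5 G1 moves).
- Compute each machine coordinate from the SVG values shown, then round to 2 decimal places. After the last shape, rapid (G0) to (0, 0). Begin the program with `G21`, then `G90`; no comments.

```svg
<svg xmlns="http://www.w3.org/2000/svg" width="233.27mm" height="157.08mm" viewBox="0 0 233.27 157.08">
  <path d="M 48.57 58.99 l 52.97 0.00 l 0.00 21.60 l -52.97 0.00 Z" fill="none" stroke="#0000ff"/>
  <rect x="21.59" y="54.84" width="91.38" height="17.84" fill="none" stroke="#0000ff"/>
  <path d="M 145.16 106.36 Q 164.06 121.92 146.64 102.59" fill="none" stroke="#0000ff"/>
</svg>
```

G21
G90
G0 X48.57 Y98.09
M3 S676
G1 X101.54 Y98.09 F1027
G1 X101.54 Y76.49
G1 X48.57 Y76.49
G1 X48.57 Y98.09
M5
G0 X21.59 Y102.24
M3 S676
G1 X112.97 Y102.24 F1027
G1 X112.97 Y84.40
G1 X21.59 Y84.40
G1 X21.59 Y102.24
M5
G0 X145.16 Y50.72
M3 S676
G1 X151.27 Y45.89 F1027
G1 X154.47 Y43.85
G1 X154.76 Y44.61
G1 X152.16 Y48.15
G1 X146.64 Y54.49
M5
G0 X0.00 Y0.00

Since the viewBox matches the mm dimensions, user units are millimetres directly. The only transform is the Y-flip y_m = 157.08 − y_svg.

Shape 1 is a rectangle drawn with `<path>`. Its stroke #0000ff means cut at S676, F1027. After flipping Y the toolpath is (48.57,98.09) → (101.54,98.09) → (101.54,76.49) → (48.57,76.49) → (48.57,98.09), returning to the start.

Shape 2 is a rectangle drawn with `<rect>`. Its stroke #0000ff means cut at S676, F1027. After flipping Y the toolpath is (21.59,102.24) → (112.97,102.24) → (112.97,84.40) → (21.59,84.40) → (21.59,102.24), returning to the start.

Shape 3 is a quadratic bezier drawn with `<path>`. Its stroke #0000ff means cut at S676, F1027. After flipping Y the toolpath is (145.16,50.72) → (151.27,45.89) → (154.47,43.85) → (154.76,44.61) → (152.16,48.15) → (146.64,54.49).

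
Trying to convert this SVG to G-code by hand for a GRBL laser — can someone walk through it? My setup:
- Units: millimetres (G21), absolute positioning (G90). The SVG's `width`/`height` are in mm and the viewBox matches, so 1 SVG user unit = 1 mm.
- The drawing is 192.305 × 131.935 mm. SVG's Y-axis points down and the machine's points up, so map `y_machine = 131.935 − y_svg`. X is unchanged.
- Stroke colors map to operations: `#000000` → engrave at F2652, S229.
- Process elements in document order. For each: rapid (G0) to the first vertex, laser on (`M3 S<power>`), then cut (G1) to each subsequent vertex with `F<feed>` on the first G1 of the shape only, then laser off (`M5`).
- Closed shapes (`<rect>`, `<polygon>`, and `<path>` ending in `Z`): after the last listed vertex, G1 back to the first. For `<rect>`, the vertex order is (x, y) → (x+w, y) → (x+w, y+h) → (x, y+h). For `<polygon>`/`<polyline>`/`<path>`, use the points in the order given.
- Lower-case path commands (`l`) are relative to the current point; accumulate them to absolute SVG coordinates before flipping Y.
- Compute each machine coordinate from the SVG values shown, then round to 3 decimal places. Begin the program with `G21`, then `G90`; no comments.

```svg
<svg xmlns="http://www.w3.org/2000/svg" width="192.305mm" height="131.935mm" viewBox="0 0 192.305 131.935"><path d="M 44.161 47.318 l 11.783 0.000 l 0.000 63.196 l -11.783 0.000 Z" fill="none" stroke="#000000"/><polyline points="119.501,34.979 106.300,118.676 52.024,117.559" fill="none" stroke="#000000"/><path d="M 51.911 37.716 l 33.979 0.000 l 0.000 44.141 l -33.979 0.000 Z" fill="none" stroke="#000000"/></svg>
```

1 u = 1 mm; y_m = 131.935 − y.

[1] `<path>` rectangle, #000000→engrave S229 F2652: (44.161,84.617) → (55.944,84.617) → (55.944,21.421) → (44.161,21.421) → (44.161,84.617) (closed)

[2] `<polyline>` open polyline, #000000→engrave S229 F2652: (119.501,96.956) → (106.300,13.259) → (52.024,14.376)

[3] `<path>` rectangle, #000000→engrave S229 F2652: (51.911,94.219) → (85.890,94.219) → (85.890,50.078) → (51.911,50.078) → (51.911,94.219) (closed)

G21
G90
G0 X44.161 Y84.617
M3 S229
G1 X55.944 Y84.617 F2652
G1 X55.944 Y21.421
G1 X44.161 Y21.421
G1 X44.161 Y84.617
M5
G0 X119.501 Y96.956
M3 S229
G1 X106.300 Y13.259 F2652
G1 X52.024 Y14.376
M5
G0 X51.911 Y94.219
M3 S229
G1 X85.890 Y94.219 F2652
G1 X85.890 Y50.078
G1 X51.911 Y50.078
G1 X51.911 Y94.219
M5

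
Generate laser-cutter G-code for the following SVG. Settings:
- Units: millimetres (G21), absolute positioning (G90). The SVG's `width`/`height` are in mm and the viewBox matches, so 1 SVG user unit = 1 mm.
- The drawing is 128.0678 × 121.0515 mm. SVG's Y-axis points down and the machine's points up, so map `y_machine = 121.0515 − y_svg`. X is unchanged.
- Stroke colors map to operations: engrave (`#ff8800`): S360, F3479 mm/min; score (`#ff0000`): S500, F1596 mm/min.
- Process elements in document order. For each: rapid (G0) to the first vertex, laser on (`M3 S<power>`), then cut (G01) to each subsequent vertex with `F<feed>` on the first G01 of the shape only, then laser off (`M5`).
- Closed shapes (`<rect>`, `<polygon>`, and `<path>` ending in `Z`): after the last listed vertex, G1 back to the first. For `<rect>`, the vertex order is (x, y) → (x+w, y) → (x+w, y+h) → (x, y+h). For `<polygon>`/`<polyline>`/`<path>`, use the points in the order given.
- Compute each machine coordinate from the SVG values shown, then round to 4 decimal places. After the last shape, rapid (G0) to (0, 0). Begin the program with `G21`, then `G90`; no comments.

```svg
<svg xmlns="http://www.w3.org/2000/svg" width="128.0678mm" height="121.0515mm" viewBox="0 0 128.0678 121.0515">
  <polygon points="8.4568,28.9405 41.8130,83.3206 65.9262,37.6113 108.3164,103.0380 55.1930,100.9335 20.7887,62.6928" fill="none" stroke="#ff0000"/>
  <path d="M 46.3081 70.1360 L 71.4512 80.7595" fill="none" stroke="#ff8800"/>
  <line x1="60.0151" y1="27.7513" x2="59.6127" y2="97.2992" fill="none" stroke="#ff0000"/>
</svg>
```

1 u = 1 mm; y_m = 121.0515 − y.

[1] `<polygon>` closed polygon, #ff0000→score S500 F1596: (8.4568,92.1110) → (41.8130,37.7309) → (65.9262,83.4402) → (108.3164,18.0135) → (55.1930,20.1180) → (20.7887,58.3587) → (8.4568,92.1110) (closed)

[2] `<path>` line segment, #ff8800→engrave S360 F3479: (46.3081,50.9155) → (71.4512,40.2920)

[3] `<line>` line segment, #ff0000→score S500 F1596: (60.0151,93.3002) → (59.6127,23.7523)

G21
G90
G0 X8.4568 Y92.1110
M3 S500
G01 X41.8130 Y37.7309 F1596
G01 X65.9262 Y83.4402
G01 X108.3164 Y18.0135
G01 X55.1930 Y20.1180
G01 X20.7887 Y58.3587
G01 X8.4568 Y92.1110
M5
G0 X46.3081 Y50.9155
M3 S360
G01 X71.4512 Y40.2920 F3479
M5
G0 X60.0151 Y93.3002
M3 S500
G01 X59.6127 Y23.7523 F1596
M5
G0 X0.0000 Y0.0000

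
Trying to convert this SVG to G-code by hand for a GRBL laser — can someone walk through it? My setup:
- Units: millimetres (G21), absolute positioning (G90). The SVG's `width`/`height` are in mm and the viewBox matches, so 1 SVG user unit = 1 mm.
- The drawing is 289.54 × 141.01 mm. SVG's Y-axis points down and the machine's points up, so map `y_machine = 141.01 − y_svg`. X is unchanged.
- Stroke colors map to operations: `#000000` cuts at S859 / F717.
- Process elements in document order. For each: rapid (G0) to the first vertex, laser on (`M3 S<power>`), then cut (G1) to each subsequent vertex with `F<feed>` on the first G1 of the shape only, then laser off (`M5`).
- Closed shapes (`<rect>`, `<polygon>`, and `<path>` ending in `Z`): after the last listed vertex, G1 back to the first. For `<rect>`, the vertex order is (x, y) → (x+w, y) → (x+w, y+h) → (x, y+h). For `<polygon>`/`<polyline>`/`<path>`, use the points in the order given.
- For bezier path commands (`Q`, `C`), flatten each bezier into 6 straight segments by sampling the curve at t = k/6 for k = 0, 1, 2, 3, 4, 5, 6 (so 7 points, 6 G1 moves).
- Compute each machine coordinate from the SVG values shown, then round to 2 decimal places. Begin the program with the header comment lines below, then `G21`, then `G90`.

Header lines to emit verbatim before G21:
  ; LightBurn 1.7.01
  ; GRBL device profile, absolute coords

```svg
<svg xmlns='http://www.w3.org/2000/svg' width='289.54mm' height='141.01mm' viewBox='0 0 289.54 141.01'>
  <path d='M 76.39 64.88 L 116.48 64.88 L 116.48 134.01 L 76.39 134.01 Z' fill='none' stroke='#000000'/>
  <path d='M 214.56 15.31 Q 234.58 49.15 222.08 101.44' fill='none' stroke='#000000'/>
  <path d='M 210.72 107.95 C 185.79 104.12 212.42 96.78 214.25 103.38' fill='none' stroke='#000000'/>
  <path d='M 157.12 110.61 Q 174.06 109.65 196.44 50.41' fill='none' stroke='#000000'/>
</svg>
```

1 u = 1 mm; y_m = 141.01 − y.

[1] `<path>` rectangle, #000000→cut S859 F717: (76.39,76.13) → (116.48,76.13) → (116.48,7.00) → (76.39,7.00) → (76.39,76.13) (closed)

[2] `<path>` quadratic bezier, #000000→cut S859 F717: (214.56,125.70) → (220.33,113.91) → (224.29,101.09) → (226.45,87.25) → (226.80,72.38) → (225.34,56.49) → (222.08,39.57)

[3] `<path>` cubic bezier, #000000→cut S859 F717: (210.72,33.06) → (202.20,35.19) → (200.15,37.41) → (202.45,39.26) → (206.98,40.23) → (211.62,39.85) → (214.25,37.63)

[4] `<path>` quadratic bezier, #000000→cut S859 F717: (157.12,30.40) → (162.92,32.34) → (169.02,37.52) → (175.42,45.93) → (182.12,57.58) → (189.13,72.47) → (196.44,90.60)

; LightBurn 1.7.01
; GRBL device profile, absolute coords
G21
G90
G0 X76.39 Y76.13
M3 S859
G1 X116.48 Y76.13 F717
G1 X116.48 Y7.00
G1 X76.39 Y7.00
G1 X76.39 Y76.13
M5
G0 X214.56 Y125.70
M3 S859
G1 X220.33 Y113.91 F717
G1 X224.29 Y101.09
G1 X226.45 Y87.25
G1 X226.80 Y72.38
G1 X225.34 Y56.49
G1 X222.08 Y39.57
M5
G0 X210.72 Y33.06
M3 S859
G1 X202.20 Y35.19 F717
G1 X200.15 Y37.41
G1 X202.45 Y39.26
G1 X206.98 Y40.23
G1 X211.62 Y39.85
G1 X214.25 Y37.63
M5
G0 X157.12 Y30.40
M3 S859
G1 X162.92 Y32.34 F717
G1 X169.02 Y37.52
G1 X175.42 Y45.93
G1 X182.12 Y57.58
G1 X189.13 Y72.47
G1 X196.44 Y90.60
M5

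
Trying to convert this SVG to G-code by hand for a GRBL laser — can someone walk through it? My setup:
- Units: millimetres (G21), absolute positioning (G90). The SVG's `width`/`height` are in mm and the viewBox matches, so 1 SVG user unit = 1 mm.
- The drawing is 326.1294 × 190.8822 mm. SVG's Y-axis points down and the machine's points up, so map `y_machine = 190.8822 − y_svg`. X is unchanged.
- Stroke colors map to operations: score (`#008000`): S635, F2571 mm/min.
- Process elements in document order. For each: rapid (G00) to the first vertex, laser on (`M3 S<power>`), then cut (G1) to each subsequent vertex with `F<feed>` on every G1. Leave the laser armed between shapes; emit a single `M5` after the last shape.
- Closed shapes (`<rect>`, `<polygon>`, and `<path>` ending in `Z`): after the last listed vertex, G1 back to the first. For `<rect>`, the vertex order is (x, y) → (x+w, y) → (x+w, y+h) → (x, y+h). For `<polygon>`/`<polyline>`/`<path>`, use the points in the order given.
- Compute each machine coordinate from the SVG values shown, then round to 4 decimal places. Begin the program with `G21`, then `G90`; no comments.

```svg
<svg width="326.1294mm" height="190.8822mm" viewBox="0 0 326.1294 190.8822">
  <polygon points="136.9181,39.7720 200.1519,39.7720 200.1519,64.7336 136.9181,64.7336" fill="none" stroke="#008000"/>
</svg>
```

G21
G90
G00 X136.9181 Y151.1102
M3 S635
G1 X200.1519 Y151.1102 F2571
G1 X200.1519 Y126.1486 F2571
G1 X136.9181 Y126.1486 F2571
G1 X136.9181 Y151.1102 F2571
M5

viewBox `0 0 326.1294 190.8822` with mm width/height → 1 unit = 1 mm. Flip: y_m = 190.8822 − y_svg.

**Shape 1** — `<polygon>` rectangle, stroke `#008000` → score (S635, F2571). Machine vertices: (136.9181,151.1102) → (200.1519,151.1102) → (200.1519,126.1486) → (136.9181,126.1486) → (136.9181,151.1102). Closed: final G1 returns to the first vertex.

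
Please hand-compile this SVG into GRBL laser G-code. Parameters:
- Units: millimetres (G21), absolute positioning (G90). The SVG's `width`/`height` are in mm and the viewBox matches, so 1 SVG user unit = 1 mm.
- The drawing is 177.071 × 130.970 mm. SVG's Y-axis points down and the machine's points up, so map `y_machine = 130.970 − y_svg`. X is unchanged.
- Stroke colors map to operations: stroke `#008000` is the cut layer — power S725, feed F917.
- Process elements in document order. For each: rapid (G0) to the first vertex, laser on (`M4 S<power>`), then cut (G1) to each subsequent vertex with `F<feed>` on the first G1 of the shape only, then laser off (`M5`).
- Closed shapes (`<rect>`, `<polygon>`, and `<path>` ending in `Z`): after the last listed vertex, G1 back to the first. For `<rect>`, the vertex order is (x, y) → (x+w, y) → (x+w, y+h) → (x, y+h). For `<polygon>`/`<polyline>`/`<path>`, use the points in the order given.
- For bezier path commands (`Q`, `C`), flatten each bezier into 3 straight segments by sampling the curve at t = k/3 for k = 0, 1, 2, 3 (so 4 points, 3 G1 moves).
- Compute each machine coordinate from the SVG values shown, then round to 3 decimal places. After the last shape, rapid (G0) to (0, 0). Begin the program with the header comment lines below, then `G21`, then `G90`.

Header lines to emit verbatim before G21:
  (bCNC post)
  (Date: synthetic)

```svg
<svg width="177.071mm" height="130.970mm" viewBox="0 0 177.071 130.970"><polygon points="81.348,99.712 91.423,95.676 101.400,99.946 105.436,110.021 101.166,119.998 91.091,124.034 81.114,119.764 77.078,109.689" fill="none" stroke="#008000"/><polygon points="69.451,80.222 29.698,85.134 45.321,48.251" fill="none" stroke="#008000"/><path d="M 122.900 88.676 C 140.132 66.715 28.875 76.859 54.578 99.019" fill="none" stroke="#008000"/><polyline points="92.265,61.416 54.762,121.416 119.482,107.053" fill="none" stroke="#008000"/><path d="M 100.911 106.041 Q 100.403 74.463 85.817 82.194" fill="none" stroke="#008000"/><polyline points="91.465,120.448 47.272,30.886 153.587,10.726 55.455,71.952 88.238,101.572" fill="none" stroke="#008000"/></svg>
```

1 u = 1 mm; y_m = 130.970 − y.

[1] `<polygon>` regular polygon, #008000→cut S725 F917: (81.348,31.258) → (91.423,35.294) → (101.400,31.024) → (105.436,20.949) → (101.166,10.972) → (91.091,6.936) → (81.114,11.206) → (77.078,21.281) → (81.348,31.258) (closed)

[2] `<polygon>` regular polygon, #008000→cut S725 F917: (69.451,50.748) → (29.698,45.836) → (45.321,82.719) → (69.451,50.748) (closed)

[3] `<path>` cubic bezier, #008000→cut S725 F917: (122.900,42.294) → (107.134,54.297) → (64.697,49.362) → (54.578,31.951)

[4] `<polyline>` open polyline, #008000→cut S725 F917: (92.265,69.554) → (54.762,9.554) → (119.482,23.917)

[5] `<path>` quadratic bezier, #008000→cut S725 F917: (100.911,24.929) → (99.008,41.613) → (93.977,49.562) → (85.817,48.776)

[6] `<polyline>` open polyline, #008000→cut S725 F917: (91.465,10.522) → (47.272,100.084) → (153.587,120.244) → (55.455,59.018) → (88.238,29.398)

(bCNC post)
(Date: synthetic)
G21
G90
G0 X81.348 Y31.258
M4 S725
G1 X91.423 Y35.294 F917
G1 X101.400 Y31.024
G1 X105.436 Y20.949
G1 X101.166 Y10.972
G1 X91.091 Y6.936
G1 X81.114 Y11.206
G1 X77.078 Y21.281
G1 X81.348 Y31.258
M5
G0 X69.451 Y50.748
M4 S725
G1 X29.698 Y45.836 F917
G1 X45.321 Y82.719
G1 X69.451 Y50.748
M5
G0 X122.900 Y42.294
M4 S725
G1 X107.134 Y54.297 F917
G1 X64.697 Y49.362
G1 X54.578 Y31.951
M5
G0 X92.265 Y69.554
M4 S725
G1 X54.762 Y9.554 F917
G1 X119.482 Y23.917
M5
G0 X100.911 Y24.929
M4 S725
G1 X99.008 Y41.613 F917
G1 X93.977 Y49.562
G1 X85.817 Y48.776
M5
G0 X91.465 Y10.522
M4 S725
G1 X47.272 Y100.084 F917
G1 X153.587 Y120.244
G1 X55.455 Y59.018
G1 X88.238 Y29.398
M5
G0 X0.000 Y0.000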